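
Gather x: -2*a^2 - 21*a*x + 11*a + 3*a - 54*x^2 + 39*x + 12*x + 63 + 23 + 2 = -2*a^2 + 14*a - 54*x^2 + x*(51 - 21*a) + 88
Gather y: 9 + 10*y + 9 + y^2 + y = y^2 + 11*y + 18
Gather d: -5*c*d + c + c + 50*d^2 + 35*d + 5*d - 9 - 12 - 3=2*c + 50*d^2 + d*(40 - 5*c) - 24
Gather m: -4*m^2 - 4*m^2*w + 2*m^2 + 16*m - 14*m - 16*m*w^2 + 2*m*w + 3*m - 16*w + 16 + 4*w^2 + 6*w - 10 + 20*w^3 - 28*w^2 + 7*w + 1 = m^2*(-4*w - 2) + m*(-16*w^2 + 2*w + 5) + 20*w^3 - 24*w^2 - 3*w + 7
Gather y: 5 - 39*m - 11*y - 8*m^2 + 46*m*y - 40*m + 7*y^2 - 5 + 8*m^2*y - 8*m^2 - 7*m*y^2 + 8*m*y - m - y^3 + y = -16*m^2 - 80*m - y^3 + y^2*(7 - 7*m) + y*(8*m^2 + 54*m - 10)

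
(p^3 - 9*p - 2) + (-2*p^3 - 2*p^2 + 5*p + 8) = -p^3 - 2*p^2 - 4*p + 6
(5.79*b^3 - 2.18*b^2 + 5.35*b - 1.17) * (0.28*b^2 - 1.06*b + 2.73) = 1.6212*b^5 - 6.7478*b^4 + 19.6155*b^3 - 11.95*b^2 + 15.8457*b - 3.1941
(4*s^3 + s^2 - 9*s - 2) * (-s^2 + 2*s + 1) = -4*s^5 + 7*s^4 + 15*s^3 - 15*s^2 - 13*s - 2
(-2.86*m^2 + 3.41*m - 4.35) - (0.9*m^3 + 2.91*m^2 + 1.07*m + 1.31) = -0.9*m^3 - 5.77*m^2 + 2.34*m - 5.66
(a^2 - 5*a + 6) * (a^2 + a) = a^4 - 4*a^3 + a^2 + 6*a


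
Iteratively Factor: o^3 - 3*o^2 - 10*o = (o - 5)*(o^2 + 2*o) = o*(o - 5)*(o + 2)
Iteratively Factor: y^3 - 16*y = (y - 4)*(y^2 + 4*y) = y*(y - 4)*(y + 4)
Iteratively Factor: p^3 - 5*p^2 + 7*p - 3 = (p - 3)*(p^2 - 2*p + 1) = (p - 3)*(p - 1)*(p - 1)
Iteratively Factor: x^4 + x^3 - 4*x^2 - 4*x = (x + 1)*(x^3 - 4*x) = (x - 2)*(x + 1)*(x^2 + 2*x) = x*(x - 2)*(x + 1)*(x + 2)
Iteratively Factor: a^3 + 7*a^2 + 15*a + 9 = (a + 3)*(a^2 + 4*a + 3) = (a + 1)*(a + 3)*(a + 3)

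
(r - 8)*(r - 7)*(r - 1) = r^3 - 16*r^2 + 71*r - 56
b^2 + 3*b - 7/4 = (b - 1/2)*(b + 7/2)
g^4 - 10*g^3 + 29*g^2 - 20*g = g*(g - 5)*(g - 4)*(g - 1)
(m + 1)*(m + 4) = m^2 + 5*m + 4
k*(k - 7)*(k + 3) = k^3 - 4*k^2 - 21*k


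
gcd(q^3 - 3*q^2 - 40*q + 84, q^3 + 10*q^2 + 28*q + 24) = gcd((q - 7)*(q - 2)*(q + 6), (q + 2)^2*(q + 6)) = q + 6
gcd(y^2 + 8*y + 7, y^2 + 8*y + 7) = y^2 + 8*y + 7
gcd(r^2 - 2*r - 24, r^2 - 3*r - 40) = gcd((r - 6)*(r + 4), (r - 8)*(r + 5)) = 1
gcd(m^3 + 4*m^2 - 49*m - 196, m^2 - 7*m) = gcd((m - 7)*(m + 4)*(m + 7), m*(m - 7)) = m - 7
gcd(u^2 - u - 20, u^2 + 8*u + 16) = u + 4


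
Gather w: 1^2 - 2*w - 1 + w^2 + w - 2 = w^2 - w - 2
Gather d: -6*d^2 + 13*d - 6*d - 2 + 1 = -6*d^2 + 7*d - 1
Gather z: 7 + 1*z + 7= z + 14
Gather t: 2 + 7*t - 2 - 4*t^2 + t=-4*t^2 + 8*t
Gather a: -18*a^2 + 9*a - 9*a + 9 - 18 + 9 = -18*a^2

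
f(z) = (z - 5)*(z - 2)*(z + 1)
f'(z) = (z - 5)*(z - 2) + (z - 5)*(z + 1) + (z - 2)*(z + 1) = 3*z^2 - 12*z + 3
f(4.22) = -9.04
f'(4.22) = 5.79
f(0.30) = 10.39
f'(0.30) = -0.33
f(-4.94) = -271.80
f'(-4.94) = 135.49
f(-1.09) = -1.69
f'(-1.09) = 19.64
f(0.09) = 10.22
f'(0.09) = 1.94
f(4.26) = -8.80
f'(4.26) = 6.32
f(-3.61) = -126.07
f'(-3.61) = 85.42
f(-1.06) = -1.11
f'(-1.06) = 19.09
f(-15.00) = -4760.00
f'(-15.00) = 858.00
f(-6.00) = -440.00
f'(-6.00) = 183.00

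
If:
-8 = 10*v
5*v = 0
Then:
No Solution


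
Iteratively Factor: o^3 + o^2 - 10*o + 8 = (o - 1)*(o^2 + 2*o - 8) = (o - 1)*(o + 4)*(o - 2)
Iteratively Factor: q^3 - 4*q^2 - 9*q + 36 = (q - 3)*(q^2 - q - 12) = (q - 4)*(q - 3)*(q + 3)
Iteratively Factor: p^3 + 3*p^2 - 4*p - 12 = (p + 2)*(p^2 + p - 6) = (p + 2)*(p + 3)*(p - 2)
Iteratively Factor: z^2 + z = (z + 1)*(z)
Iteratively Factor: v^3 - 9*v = (v - 3)*(v^2 + 3*v) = v*(v - 3)*(v + 3)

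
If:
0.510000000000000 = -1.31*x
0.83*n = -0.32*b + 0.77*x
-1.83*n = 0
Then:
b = -0.94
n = 0.00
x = -0.39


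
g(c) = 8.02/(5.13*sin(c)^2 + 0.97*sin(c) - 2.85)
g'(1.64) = 0.60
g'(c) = 8.02*(-10.26*sin(c)*cos(c) - 0.97*cos(c))/(5.13*sin(c)^2 + 0.97*sin(c) - 2.85)^2 = -(82.2852*sin(c) + 7.7794)*cos(c)/(5.13*sin(c)^2 + 0.97*sin(c) - 2.85)^2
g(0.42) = -5.01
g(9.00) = -5.08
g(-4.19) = 4.35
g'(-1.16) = 82.41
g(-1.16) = 14.01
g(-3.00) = -2.78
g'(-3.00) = -0.46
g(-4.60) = 2.52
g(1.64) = 2.49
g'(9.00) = 15.24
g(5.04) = 9.66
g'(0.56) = -55.41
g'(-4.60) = 0.99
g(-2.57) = -4.28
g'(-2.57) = -8.80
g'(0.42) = -14.71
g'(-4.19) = 11.61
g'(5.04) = 32.72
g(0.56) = -9.04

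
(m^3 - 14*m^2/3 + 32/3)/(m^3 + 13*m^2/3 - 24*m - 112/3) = (m - 2)/(m + 7)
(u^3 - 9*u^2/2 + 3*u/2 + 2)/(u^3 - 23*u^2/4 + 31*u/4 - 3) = 2*(2*u + 1)/(4*u - 3)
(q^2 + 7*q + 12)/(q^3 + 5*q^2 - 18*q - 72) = (q + 4)/(q^2 + 2*q - 24)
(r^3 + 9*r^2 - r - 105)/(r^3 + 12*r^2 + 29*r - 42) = (r^2 + 2*r - 15)/(r^2 + 5*r - 6)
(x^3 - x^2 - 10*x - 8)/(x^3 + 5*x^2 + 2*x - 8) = (x^2 - 3*x - 4)/(x^2 + 3*x - 4)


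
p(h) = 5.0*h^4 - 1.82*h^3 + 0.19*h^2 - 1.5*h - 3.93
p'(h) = 20.0*h^3 - 5.46*h^2 + 0.38*h - 1.5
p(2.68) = 216.32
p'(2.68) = 345.28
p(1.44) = 10.37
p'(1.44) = 47.45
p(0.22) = -4.26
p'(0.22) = -1.47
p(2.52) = 166.01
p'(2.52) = 284.84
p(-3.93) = 1308.10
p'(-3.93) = -1301.29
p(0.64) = -4.45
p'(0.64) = 1.75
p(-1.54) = 33.60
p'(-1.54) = -88.08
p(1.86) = 42.07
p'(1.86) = 109.01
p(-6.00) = 6885.03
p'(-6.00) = -4520.34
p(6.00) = 6080.79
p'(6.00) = 4124.22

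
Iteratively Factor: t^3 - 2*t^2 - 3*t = (t + 1)*(t^2 - 3*t) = t*(t + 1)*(t - 3)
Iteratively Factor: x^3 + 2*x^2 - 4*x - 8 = (x + 2)*(x^2 - 4) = (x + 2)^2*(x - 2)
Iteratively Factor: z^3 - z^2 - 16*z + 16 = (z - 4)*(z^2 + 3*z - 4) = (z - 4)*(z - 1)*(z + 4)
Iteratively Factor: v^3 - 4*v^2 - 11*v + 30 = (v - 5)*(v^2 + v - 6) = (v - 5)*(v - 2)*(v + 3)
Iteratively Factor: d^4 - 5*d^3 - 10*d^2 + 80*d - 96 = (d - 4)*(d^3 - d^2 - 14*d + 24) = (d - 4)*(d - 3)*(d^2 + 2*d - 8) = (d - 4)*(d - 3)*(d - 2)*(d + 4)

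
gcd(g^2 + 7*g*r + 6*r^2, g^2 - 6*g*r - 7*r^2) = g + r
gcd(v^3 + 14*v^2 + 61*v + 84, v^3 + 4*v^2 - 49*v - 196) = v^2 + 11*v + 28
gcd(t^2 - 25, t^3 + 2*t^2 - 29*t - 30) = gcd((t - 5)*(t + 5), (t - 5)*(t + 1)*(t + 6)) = t - 5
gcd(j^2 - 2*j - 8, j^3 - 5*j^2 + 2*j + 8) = j - 4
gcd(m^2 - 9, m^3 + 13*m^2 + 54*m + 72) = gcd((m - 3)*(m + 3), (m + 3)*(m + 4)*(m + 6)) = m + 3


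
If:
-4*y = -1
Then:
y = 1/4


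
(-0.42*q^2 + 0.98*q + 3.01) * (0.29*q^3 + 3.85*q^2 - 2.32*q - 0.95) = -0.1218*q^5 - 1.3328*q^4 + 5.6203*q^3 + 9.7139*q^2 - 7.9142*q - 2.8595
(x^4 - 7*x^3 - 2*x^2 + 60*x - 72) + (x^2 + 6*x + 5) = x^4 - 7*x^3 - x^2 + 66*x - 67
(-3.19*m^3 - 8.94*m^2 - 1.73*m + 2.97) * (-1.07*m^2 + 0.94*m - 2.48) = 3.4133*m^5 + 6.5672*m^4 + 1.3587*m^3 + 17.3671*m^2 + 7.0822*m - 7.3656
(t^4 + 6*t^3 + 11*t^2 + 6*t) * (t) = t^5 + 6*t^4 + 11*t^3 + 6*t^2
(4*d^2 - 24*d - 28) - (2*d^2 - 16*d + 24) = 2*d^2 - 8*d - 52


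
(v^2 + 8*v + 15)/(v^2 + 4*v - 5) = (v + 3)/(v - 1)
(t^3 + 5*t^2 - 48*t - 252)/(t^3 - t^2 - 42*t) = (t + 6)/t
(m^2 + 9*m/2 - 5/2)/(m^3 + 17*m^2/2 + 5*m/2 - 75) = (2*m - 1)/(2*m^2 + 7*m - 30)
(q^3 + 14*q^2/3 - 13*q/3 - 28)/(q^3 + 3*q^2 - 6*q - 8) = (q^2 + 2*q/3 - 7)/(q^2 - q - 2)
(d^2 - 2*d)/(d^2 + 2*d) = (d - 2)/(d + 2)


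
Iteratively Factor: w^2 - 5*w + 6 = (w - 3)*(w - 2)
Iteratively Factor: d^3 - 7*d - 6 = (d - 3)*(d^2 + 3*d + 2) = (d - 3)*(d + 1)*(d + 2)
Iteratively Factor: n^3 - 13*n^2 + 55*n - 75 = (n - 5)*(n^2 - 8*n + 15) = (n - 5)*(n - 3)*(n - 5)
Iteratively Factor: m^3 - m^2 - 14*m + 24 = (m - 3)*(m^2 + 2*m - 8) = (m - 3)*(m + 4)*(m - 2)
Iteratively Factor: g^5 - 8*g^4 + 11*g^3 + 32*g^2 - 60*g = (g - 3)*(g^4 - 5*g^3 - 4*g^2 + 20*g) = (g - 3)*(g - 2)*(g^3 - 3*g^2 - 10*g) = (g - 5)*(g - 3)*(g - 2)*(g^2 + 2*g) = (g - 5)*(g - 3)*(g - 2)*(g + 2)*(g)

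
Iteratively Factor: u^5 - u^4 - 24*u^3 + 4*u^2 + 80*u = (u - 5)*(u^4 + 4*u^3 - 4*u^2 - 16*u) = u*(u - 5)*(u^3 + 4*u^2 - 4*u - 16) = u*(u - 5)*(u + 2)*(u^2 + 2*u - 8) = u*(u - 5)*(u - 2)*(u + 2)*(u + 4)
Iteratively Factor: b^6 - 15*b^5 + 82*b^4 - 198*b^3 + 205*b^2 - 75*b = (b - 3)*(b^5 - 12*b^4 + 46*b^3 - 60*b^2 + 25*b) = (b - 5)*(b - 3)*(b^4 - 7*b^3 + 11*b^2 - 5*b) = b*(b - 5)*(b - 3)*(b^3 - 7*b^2 + 11*b - 5) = b*(b - 5)*(b - 3)*(b - 1)*(b^2 - 6*b + 5) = b*(b - 5)^2*(b - 3)*(b - 1)*(b - 1)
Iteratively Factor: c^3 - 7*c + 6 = (c + 3)*(c^2 - 3*c + 2) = (c - 1)*(c + 3)*(c - 2)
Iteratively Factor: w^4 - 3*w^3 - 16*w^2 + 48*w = (w + 4)*(w^3 - 7*w^2 + 12*w) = (w - 4)*(w + 4)*(w^2 - 3*w) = (w - 4)*(w - 3)*(w + 4)*(w)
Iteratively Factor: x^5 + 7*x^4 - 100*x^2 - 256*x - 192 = (x + 4)*(x^4 + 3*x^3 - 12*x^2 - 52*x - 48) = (x + 3)*(x + 4)*(x^3 - 12*x - 16) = (x + 2)*(x + 3)*(x + 4)*(x^2 - 2*x - 8) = (x + 2)^2*(x + 3)*(x + 4)*(x - 4)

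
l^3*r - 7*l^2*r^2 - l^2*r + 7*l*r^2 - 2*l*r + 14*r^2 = (l - 2)*(l - 7*r)*(l*r + r)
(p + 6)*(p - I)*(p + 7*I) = p^3 + 6*p^2 + 6*I*p^2 + 7*p + 36*I*p + 42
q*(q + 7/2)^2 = q^3 + 7*q^2 + 49*q/4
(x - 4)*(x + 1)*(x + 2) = x^3 - x^2 - 10*x - 8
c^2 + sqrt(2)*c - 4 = (c - sqrt(2))*(c + 2*sqrt(2))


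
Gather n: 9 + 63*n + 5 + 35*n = 98*n + 14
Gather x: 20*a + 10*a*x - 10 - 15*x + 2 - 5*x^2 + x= 20*a - 5*x^2 + x*(10*a - 14) - 8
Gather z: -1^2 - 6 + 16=9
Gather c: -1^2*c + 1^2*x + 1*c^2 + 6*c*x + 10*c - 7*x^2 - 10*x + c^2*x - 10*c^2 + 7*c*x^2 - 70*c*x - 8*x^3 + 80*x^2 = c^2*(x - 9) + c*(7*x^2 - 64*x + 9) - 8*x^3 + 73*x^2 - 9*x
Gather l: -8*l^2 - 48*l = -8*l^2 - 48*l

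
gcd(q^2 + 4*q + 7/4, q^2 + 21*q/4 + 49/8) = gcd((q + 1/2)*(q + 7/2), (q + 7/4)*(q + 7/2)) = q + 7/2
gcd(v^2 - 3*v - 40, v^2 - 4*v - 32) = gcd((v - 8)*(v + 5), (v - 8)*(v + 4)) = v - 8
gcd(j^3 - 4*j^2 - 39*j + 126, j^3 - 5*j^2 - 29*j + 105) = j^2 - 10*j + 21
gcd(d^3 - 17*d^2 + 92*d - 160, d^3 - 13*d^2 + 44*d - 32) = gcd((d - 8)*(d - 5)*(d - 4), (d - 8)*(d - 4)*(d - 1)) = d^2 - 12*d + 32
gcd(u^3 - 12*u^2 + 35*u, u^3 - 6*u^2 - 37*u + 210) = u^2 - 12*u + 35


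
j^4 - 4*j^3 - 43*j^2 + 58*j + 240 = (j - 8)*(j - 3)*(j + 2)*(j + 5)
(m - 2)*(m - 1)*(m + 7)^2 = m^4 + 11*m^3 + 9*m^2 - 119*m + 98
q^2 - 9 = (q - 3)*(q + 3)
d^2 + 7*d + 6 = (d + 1)*(d + 6)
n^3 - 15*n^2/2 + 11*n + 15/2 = (n - 5)*(n - 3)*(n + 1/2)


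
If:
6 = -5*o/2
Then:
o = -12/5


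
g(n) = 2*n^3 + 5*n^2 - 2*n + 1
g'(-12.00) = 742.00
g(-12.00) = -2711.00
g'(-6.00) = 154.00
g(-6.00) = -239.00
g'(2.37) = 55.40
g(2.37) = 50.97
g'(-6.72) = 201.75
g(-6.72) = -366.70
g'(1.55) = 27.92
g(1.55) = 17.36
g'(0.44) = 3.56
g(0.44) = 1.26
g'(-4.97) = 96.51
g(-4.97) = -111.08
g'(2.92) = 78.36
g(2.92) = 87.59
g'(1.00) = 14.00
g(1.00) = 6.00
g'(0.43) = 3.41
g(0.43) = 1.22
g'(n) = 6*n^2 + 10*n - 2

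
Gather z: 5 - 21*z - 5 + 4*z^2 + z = 4*z^2 - 20*z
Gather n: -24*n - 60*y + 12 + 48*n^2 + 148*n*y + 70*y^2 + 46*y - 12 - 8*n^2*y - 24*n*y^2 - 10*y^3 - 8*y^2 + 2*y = n^2*(48 - 8*y) + n*(-24*y^2 + 148*y - 24) - 10*y^3 + 62*y^2 - 12*y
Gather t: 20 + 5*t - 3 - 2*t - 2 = 3*t + 15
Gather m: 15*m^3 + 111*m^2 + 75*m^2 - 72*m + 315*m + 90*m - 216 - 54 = 15*m^3 + 186*m^2 + 333*m - 270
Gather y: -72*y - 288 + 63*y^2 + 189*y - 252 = 63*y^2 + 117*y - 540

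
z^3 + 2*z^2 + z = z*(z + 1)^2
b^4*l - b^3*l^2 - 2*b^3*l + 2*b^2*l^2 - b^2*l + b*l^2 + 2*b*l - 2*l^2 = (b - 2)*(b - 1)*(b - l)*(b*l + l)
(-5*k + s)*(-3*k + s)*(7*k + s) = 105*k^3 - 41*k^2*s - k*s^2 + s^3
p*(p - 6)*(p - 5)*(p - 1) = p^4 - 12*p^3 + 41*p^2 - 30*p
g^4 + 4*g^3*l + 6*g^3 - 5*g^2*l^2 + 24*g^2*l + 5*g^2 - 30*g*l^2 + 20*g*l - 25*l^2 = (g + 1)*(g + 5)*(g - l)*(g + 5*l)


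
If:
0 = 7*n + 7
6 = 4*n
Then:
No Solution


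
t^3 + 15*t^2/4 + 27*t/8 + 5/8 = (t + 1/4)*(t + 1)*(t + 5/2)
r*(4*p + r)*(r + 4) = 4*p*r^2 + 16*p*r + r^3 + 4*r^2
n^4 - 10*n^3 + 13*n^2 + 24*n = n*(n - 8)*(n - 3)*(n + 1)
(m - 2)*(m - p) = m^2 - m*p - 2*m + 2*p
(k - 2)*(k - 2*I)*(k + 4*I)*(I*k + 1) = I*k^4 - k^3 - 2*I*k^3 + 2*k^2 + 10*I*k^2 + 8*k - 20*I*k - 16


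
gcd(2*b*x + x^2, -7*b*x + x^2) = x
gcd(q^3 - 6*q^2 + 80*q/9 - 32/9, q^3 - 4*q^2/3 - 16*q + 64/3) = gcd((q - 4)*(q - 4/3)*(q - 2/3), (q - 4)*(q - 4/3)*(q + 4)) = q^2 - 16*q/3 + 16/3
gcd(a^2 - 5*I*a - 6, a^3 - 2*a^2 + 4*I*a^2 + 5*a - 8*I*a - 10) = 1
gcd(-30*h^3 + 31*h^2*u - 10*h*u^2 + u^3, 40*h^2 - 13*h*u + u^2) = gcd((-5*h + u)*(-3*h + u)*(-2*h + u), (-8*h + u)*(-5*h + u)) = -5*h + u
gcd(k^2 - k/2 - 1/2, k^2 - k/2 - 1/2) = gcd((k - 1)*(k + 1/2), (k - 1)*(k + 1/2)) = k^2 - k/2 - 1/2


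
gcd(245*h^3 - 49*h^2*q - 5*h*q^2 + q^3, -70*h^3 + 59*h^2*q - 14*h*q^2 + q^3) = 35*h^2 - 12*h*q + q^2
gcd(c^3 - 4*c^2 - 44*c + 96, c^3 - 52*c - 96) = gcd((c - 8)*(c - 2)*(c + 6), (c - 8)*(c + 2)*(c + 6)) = c^2 - 2*c - 48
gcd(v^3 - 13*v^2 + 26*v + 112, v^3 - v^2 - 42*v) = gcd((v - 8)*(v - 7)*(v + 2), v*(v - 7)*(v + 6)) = v - 7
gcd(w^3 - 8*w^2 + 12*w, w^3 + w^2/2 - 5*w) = w^2 - 2*w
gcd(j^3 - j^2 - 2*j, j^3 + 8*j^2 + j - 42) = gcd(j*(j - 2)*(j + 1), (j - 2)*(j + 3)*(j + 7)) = j - 2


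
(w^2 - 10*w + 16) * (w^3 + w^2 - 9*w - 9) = w^5 - 9*w^4 - 3*w^3 + 97*w^2 - 54*w - 144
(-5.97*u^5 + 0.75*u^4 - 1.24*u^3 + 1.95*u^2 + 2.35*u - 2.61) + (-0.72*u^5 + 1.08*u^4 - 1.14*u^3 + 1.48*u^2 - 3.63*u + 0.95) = -6.69*u^5 + 1.83*u^4 - 2.38*u^3 + 3.43*u^2 - 1.28*u - 1.66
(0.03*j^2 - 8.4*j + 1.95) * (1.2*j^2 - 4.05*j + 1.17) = 0.036*j^4 - 10.2015*j^3 + 36.3951*j^2 - 17.7255*j + 2.2815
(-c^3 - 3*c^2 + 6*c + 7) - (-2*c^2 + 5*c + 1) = -c^3 - c^2 + c + 6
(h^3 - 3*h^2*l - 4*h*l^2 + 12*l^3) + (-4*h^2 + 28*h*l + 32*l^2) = h^3 - 3*h^2*l - 4*h^2 - 4*h*l^2 + 28*h*l + 12*l^3 + 32*l^2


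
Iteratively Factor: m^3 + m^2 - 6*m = (m)*(m^2 + m - 6) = m*(m - 2)*(m + 3)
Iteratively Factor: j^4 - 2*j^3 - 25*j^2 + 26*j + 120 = (j + 4)*(j^3 - 6*j^2 - j + 30) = (j + 2)*(j + 4)*(j^2 - 8*j + 15) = (j - 5)*(j + 2)*(j + 4)*(j - 3)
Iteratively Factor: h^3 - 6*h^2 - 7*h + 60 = (h + 3)*(h^2 - 9*h + 20) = (h - 5)*(h + 3)*(h - 4)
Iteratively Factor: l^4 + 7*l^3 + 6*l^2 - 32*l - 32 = (l - 2)*(l^3 + 9*l^2 + 24*l + 16) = (l - 2)*(l + 4)*(l^2 + 5*l + 4) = (l - 2)*(l + 1)*(l + 4)*(l + 4)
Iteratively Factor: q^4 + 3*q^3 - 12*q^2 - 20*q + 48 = (q + 4)*(q^3 - q^2 - 8*q + 12) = (q + 3)*(q + 4)*(q^2 - 4*q + 4) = (q - 2)*(q + 3)*(q + 4)*(q - 2)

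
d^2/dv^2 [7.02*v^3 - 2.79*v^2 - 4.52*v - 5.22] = 42.12*v - 5.58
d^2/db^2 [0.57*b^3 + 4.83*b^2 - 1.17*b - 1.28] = 3.42*b + 9.66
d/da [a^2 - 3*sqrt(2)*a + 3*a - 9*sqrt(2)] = 2*a - 3*sqrt(2) + 3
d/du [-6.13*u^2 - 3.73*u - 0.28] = -12.26*u - 3.73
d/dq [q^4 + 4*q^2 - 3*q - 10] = 4*q^3 + 8*q - 3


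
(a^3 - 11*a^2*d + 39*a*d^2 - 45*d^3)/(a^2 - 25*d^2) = (a^2 - 6*a*d + 9*d^2)/(a + 5*d)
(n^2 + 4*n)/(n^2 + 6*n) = (n + 4)/(n + 6)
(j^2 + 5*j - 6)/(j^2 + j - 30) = (j - 1)/(j - 5)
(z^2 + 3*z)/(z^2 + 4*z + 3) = z/(z + 1)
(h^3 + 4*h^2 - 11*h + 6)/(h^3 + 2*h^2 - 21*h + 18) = (h - 1)/(h - 3)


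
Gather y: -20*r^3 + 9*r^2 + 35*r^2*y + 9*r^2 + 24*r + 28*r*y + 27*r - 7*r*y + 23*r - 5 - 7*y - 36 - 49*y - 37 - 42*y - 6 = -20*r^3 + 18*r^2 + 74*r + y*(35*r^2 + 21*r - 98) - 84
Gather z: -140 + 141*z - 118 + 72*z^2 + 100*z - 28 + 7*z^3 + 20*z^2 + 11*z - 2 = 7*z^3 + 92*z^2 + 252*z - 288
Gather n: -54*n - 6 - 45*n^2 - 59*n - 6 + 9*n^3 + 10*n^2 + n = 9*n^3 - 35*n^2 - 112*n - 12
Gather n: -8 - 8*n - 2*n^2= -2*n^2 - 8*n - 8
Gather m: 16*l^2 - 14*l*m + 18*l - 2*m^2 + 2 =16*l^2 - 14*l*m + 18*l - 2*m^2 + 2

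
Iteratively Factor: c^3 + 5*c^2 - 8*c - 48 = (c + 4)*(c^2 + c - 12) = (c + 4)^2*(c - 3)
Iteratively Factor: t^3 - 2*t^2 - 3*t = (t + 1)*(t^2 - 3*t) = (t - 3)*(t + 1)*(t)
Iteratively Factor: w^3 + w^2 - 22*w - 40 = (w + 4)*(w^2 - 3*w - 10) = (w - 5)*(w + 4)*(w + 2)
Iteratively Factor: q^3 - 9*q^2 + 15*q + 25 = (q - 5)*(q^2 - 4*q - 5) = (q - 5)^2*(q + 1)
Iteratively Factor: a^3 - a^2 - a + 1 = (a - 1)*(a^2 - 1) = (a - 1)*(a + 1)*(a - 1)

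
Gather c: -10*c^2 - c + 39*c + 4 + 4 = -10*c^2 + 38*c + 8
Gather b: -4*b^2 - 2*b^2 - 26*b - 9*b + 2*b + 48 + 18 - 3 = -6*b^2 - 33*b + 63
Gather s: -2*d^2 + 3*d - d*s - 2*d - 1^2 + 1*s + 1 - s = -2*d^2 - d*s + d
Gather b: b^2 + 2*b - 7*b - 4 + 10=b^2 - 5*b + 6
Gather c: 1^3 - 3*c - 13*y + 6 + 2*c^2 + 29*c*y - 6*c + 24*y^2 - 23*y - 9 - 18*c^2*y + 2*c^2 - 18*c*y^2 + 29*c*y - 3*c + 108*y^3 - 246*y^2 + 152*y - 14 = c^2*(4 - 18*y) + c*(-18*y^2 + 58*y - 12) + 108*y^3 - 222*y^2 + 116*y - 16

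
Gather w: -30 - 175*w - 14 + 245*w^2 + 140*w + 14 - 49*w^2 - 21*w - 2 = 196*w^2 - 56*w - 32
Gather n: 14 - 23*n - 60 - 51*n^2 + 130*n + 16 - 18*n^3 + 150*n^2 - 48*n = -18*n^3 + 99*n^2 + 59*n - 30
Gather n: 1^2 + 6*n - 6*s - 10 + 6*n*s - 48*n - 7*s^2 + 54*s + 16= n*(6*s - 42) - 7*s^2 + 48*s + 7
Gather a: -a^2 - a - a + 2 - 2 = -a^2 - 2*a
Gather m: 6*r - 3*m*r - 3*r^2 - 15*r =-3*m*r - 3*r^2 - 9*r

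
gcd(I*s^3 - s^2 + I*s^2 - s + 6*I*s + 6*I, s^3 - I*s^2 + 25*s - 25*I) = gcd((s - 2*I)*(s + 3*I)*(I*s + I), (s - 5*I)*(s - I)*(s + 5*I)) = 1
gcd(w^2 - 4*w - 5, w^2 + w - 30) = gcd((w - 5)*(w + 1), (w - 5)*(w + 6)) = w - 5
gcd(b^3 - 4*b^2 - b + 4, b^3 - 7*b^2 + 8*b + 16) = b^2 - 3*b - 4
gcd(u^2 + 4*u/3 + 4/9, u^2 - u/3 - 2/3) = u + 2/3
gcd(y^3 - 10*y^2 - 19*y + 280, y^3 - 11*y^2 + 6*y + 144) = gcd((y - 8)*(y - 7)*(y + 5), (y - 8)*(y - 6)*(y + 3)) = y - 8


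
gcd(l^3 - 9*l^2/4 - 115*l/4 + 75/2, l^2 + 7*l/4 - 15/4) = l - 5/4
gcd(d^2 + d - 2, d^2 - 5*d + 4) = d - 1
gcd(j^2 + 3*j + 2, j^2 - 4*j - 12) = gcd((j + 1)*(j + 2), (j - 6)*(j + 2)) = j + 2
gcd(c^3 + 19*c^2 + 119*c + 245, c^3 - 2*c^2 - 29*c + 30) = c + 5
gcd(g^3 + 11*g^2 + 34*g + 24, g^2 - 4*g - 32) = g + 4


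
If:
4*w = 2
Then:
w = 1/2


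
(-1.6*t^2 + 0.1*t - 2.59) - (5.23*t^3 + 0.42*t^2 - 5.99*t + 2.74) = -5.23*t^3 - 2.02*t^2 + 6.09*t - 5.33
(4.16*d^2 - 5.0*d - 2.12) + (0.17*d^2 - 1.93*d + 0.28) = 4.33*d^2 - 6.93*d - 1.84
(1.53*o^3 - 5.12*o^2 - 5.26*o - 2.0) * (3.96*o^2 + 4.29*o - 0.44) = 6.0588*o^5 - 13.7115*o^4 - 43.4676*o^3 - 28.2326*o^2 - 6.2656*o + 0.88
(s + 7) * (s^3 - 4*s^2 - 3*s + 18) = s^4 + 3*s^3 - 31*s^2 - 3*s + 126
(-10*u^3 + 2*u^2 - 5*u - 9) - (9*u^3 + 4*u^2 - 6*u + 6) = -19*u^3 - 2*u^2 + u - 15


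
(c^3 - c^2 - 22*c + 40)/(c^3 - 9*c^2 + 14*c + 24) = (c^2 + 3*c - 10)/(c^2 - 5*c - 6)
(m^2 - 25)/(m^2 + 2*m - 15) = (m - 5)/(m - 3)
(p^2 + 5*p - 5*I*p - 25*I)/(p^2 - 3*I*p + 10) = (p + 5)/(p + 2*I)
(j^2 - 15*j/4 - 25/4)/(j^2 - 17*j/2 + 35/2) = (4*j + 5)/(2*(2*j - 7))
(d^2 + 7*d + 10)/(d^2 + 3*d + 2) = (d + 5)/(d + 1)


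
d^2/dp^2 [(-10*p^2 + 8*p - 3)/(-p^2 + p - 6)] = 2*(2*p^3 - 171*p^2 + 135*p + 297)/(p^6 - 3*p^5 + 21*p^4 - 37*p^3 + 126*p^2 - 108*p + 216)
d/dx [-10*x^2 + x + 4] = 1 - 20*x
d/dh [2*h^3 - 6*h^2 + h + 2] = 6*h^2 - 12*h + 1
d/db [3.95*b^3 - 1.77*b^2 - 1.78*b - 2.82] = 11.85*b^2 - 3.54*b - 1.78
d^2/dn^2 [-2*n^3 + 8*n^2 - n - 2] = 16 - 12*n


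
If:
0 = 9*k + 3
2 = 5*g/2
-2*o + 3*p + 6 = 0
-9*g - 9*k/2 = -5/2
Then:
No Solution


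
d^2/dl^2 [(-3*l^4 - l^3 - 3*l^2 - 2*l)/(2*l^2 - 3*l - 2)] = 6*l*(-4*l^5 + 18*l^4 - 15*l^3 - 61*l^2 - 42*l - 12)/(8*l^6 - 36*l^5 + 30*l^4 + 45*l^3 - 30*l^2 - 36*l - 8)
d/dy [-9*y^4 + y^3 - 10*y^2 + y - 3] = -36*y^3 + 3*y^2 - 20*y + 1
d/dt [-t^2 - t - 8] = -2*t - 1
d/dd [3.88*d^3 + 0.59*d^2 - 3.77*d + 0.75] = 11.64*d^2 + 1.18*d - 3.77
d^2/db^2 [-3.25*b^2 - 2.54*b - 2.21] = -6.50000000000000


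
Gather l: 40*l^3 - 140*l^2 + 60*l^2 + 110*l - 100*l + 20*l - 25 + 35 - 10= 40*l^3 - 80*l^2 + 30*l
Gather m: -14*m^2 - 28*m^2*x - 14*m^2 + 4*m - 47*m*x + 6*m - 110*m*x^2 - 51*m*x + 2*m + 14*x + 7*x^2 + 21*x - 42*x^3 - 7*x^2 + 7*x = m^2*(-28*x - 28) + m*(-110*x^2 - 98*x + 12) - 42*x^3 + 42*x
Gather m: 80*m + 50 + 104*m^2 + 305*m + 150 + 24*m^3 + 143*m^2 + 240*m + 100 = 24*m^3 + 247*m^2 + 625*m + 300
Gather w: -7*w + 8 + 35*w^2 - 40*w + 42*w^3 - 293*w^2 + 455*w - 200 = 42*w^3 - 258*w^2 + 408*w - 192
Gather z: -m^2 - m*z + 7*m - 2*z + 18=-m^2 + 7*m + z*(-m - 2) + 18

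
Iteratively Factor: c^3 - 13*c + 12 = (c + 4)*(c^2 - 4*c + 3) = (c - 3)*(c + 4)*(c - 1)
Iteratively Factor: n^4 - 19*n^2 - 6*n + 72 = (n - 4)*(n^3 + 4*n^2 - 3*n - 18) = (n - 4)*(n + 3)*(n^2 + n - 6) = (n - 4)*(n + 3)^2*(n - 2)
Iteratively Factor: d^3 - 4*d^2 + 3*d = (d - 1)*(d^2 - 3*d) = d*(d - 1)*(d - 3)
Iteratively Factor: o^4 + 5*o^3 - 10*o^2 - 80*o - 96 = (o + 2)*(o^3 + 3*o^2 - 16*o - 48) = (o - 4)*(o + 2)*(o^2 + 7*o + 12) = (o - 4)*(o + 2)*(o + 4)*(o + 3)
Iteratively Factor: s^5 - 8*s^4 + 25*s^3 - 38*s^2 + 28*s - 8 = (s - 2)*(s^4 - 6*s^3 + 13*s^2 - 12*s + 4) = (s - 2)*(s - 1)*(s^3 - 5*s^2 + 8*s - 4) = (s - 2)*(s - 1)^2*(s^2 - 4*s + 4) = (s - 2)^2*(s - 1)^2*(s - 2)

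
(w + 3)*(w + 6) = w^2 + 9*w + 18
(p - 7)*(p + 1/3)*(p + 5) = p^3 - 5*p^2/3 - 107*p/3 - 35/3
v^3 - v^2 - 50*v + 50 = (v - 1)*(v - 5*sqrt(2))*(v + 5*sqrt(2))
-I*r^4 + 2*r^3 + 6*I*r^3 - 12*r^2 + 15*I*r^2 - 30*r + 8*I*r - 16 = (r - 8)*(r + 1)*(r + 2*I)*(-I*r - I)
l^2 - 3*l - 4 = (l - 4)*(l + 1)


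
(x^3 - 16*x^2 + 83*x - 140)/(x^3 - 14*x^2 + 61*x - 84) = (x - 5)/(x - 3)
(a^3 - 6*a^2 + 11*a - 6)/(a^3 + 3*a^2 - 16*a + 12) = (a - 3)/(a + 6)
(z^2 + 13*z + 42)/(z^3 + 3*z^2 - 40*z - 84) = (z + 6)/(z^2 - 4*z - 12)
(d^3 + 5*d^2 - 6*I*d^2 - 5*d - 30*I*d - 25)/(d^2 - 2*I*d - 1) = (d^2 + 5*d*(1 - I) - 25*I)/(d - I)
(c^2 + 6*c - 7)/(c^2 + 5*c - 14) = (c - 1)/(c - 2)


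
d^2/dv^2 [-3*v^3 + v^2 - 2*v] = 2 - 18*v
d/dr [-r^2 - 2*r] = -2*r - 2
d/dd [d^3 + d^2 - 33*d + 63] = 3*d^2 + 2*d - 33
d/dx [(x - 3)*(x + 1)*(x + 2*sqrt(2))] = 3*x^2 - 4*x + 4*sqrt(2)*x - 4*sqrt(2) - 3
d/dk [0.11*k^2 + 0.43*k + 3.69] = 0.22*k + 0.43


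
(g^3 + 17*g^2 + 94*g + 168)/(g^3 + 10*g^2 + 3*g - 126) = (g + 4)/(g - 3)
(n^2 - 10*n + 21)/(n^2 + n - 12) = (n - 7)/(n + 4)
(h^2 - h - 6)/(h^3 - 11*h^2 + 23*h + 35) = (h^2 - h - 6)/(h^3 - 11*h^2 + 23*h + 35)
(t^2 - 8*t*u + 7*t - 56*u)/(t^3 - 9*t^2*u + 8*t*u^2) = (t + 7)/(t*(t - u))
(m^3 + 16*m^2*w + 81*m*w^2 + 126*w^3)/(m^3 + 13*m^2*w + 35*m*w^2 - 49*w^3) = (-m^2 - 9*m*w - 18*w^2)/(-m^2 - 6*m*w + 7*w^2)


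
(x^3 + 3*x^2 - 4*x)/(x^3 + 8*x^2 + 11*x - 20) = x/(x + 5)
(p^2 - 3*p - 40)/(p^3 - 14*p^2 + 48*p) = (p + 5)/(p*(p - 6))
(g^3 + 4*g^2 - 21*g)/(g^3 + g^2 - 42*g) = (g - 3)/(g - 6)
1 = 1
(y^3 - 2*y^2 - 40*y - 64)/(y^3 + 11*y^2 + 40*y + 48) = (y^2 - 6*y - 16)/(y^2 + 7*y + 12)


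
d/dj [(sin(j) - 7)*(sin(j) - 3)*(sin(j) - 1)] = (3*sin(j)^2 - 22*sin(j) + 31)*cos(j)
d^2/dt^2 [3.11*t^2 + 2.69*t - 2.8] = 6.22000000000000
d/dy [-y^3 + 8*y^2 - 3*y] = -3*y^2 + 16*y - 3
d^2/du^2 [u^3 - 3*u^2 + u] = 6*u - 6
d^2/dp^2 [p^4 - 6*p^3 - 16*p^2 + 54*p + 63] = 12*p^2 - 36*p - 32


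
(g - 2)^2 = g^2 - 4*g + 4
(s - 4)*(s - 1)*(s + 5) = s^3 - 21*s + 20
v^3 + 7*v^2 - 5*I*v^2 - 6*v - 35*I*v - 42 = (v + 7)*(v - 3*I)*(v - 2*I)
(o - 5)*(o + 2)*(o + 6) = o^3 + 3*o^2 - 28*o - 60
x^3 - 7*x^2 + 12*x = x*(x - 4)*(x - 3)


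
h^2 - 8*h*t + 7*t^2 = (h - 7*t)*(h - t)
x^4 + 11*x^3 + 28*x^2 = x^2*(x + 4)*(x + 7)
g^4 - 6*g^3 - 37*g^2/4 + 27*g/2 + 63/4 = (g - 7)*(g - 3/2)*(g + 1)*(g + 3/2)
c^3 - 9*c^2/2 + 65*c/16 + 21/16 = (c - 3)*(c - 7/4)*(c + 1/4)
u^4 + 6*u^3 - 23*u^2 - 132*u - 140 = (u - 5)*(u + 2)^2*(u + 7)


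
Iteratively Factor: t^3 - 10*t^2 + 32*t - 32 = (t - 4)*(t^2 - 6*t + 8) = (t - 4)*(t - 2)*(t - 4)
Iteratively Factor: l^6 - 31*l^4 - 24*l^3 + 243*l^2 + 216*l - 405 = (l - 3)*(l^5 + 3*l^4 - 22*l^3 - 90*l^2 - 27*l + 135) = (l - 3)*(l + 3)*(l^4 - 22*l^2 - 24*l + 45) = (l - 3)*(l + 3)^2*(l^3 - 3*l^2 - 13*l + 15) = (l - 3)*(l + 3)^3*(l^2 - 6*l + 5) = (l - 5)*(l - 3)*(l + 3)^3*(l - 1)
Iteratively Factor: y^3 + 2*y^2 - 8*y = (y + 4)*(y^2 - 2*y) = (y - 2)*(y + 4)*(y)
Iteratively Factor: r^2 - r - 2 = (r + 1)*(r - 2)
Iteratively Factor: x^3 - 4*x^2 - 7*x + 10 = (x - 1)*(x^2 - 3*x - 10) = (x - 1)*(x + 2)*(x - 5)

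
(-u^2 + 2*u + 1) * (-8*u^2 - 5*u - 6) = 8*u^4 - 11*u^3 - 12*u^2 - 17*u - 6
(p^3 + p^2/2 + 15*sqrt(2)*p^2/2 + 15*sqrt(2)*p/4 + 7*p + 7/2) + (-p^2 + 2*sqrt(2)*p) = p^3 - p^2/2 + 15*sqrt(2)*p^2/2 + 7*p + 23*sqrt(2)*p/4 + 7/2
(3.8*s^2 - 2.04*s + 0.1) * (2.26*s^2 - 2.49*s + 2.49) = 8.588*s^4 - 14.0724*s^3 + 14.7676*s^2 - 5.3286*s + 0.249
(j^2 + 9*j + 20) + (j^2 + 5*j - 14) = 2*j^2 + 14*j + 6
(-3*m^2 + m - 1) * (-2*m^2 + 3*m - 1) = 6*m^4 - 11*m^3 + 8*m^2 - 4*m + 1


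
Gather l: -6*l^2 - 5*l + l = -6*l^2 - 4*l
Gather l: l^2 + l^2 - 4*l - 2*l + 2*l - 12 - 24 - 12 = 2*l^2 - 4*l - 48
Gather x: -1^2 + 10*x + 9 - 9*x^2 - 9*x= -9*x^2 + x + 8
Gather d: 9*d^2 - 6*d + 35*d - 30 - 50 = 9*d^2 + 29*d - 80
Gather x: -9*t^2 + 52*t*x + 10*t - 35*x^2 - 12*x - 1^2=-9*t^2 + 10*t - 35*x^2 + x*(52*t - 12) - 1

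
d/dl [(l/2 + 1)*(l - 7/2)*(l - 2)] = 3*l^2/2 - 7*l/2 - 2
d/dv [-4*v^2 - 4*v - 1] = -8*v - 4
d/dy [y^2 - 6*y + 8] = 2*y - 6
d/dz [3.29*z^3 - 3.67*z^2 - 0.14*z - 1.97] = 9.87*z^2 - 7.34*z - 0.14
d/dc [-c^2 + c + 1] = 1 - 2*c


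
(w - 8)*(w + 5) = w^2 - 3*w - 40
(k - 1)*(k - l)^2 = k^3 - 2*k^2*l - k^2 + k*l^2 + 2*k*l - l^2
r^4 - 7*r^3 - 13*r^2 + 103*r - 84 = (r - 7)*(r - 3)*(r - 1)*(r + 4)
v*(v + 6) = v^2 + 6*v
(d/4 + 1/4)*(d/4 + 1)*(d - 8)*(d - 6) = d^4/16 - 9*d^3/16 - 9*d^2/8 + 23*d/2 + 12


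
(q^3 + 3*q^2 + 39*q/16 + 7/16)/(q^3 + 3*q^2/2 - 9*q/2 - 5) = (16*q^2 + 32*q + 7)/(8*(2*q^2 + q - 10))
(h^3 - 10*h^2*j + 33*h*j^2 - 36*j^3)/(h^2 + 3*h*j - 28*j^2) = (h^2 - 6*h*j + 9*j^2)/(h + 7*j)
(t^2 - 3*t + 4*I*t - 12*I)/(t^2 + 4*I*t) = (t - 3)/t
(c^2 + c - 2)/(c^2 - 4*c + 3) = (c + 2)/(c - 3)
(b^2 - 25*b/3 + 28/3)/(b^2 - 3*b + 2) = (3*b^2 - 25*b + 28)/(3*(b^2 - 3*b + 2))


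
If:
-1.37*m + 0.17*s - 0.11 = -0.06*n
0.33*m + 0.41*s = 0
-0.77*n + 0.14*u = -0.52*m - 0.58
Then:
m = 0.00743982683608618*u - 0.0441961141810358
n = 0.186842480460734*u + 0.723400026786833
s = 0.0355724821457117 - 0.00598815330709376*u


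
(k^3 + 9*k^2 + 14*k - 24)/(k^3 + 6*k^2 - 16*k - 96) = (k - 1)/(k - 4)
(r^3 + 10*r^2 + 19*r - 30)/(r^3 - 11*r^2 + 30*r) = (r^3 + 10*r^2 + 19*r - 30)/(r*(r^2 - 11*r + 30))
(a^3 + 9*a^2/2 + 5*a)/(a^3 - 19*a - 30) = a*(2*a + 5)/(2*(a^2 - 2*a - 15))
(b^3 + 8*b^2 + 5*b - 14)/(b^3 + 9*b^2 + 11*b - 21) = (b + 2)/(b + 3)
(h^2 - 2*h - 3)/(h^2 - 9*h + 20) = (h^2 - 2*h - 3)/(h^2 - 9*h + 20)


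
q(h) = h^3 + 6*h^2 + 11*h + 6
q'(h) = 3*h^2 + 12*h + 11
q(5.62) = 434.83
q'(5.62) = 173.19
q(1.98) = 59.06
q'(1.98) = 46.52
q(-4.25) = -9.14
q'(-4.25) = 14.19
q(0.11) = 7.28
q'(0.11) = 12.36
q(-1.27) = -0.34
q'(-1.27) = 0.60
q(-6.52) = -87.83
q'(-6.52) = 60.29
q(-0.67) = 1.02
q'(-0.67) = 4.31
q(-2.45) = 0.36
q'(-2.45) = -0.39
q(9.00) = 1320.00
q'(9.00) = 362.00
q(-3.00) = 0.00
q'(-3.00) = 2.00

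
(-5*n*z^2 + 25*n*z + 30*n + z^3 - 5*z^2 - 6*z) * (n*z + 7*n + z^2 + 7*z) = -5*n^2*z^3 - 10*n^2*z^2 + 205*n^2*z + 210*n^2 - 4*n*z^4 - 8*n*z^3 + 164*n*z^2 + 168*n*z + z^5 + 2*z^4 - 41*z^3 - 42*z^2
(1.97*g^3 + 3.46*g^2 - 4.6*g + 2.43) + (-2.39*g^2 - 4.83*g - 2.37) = 1.97*g^3 + 1.07*g^2 - 9.43*g + 0.0600000000000001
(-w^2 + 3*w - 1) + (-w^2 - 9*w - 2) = -2*w^2 - 6*w - 3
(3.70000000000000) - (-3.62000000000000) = 7.32000000000000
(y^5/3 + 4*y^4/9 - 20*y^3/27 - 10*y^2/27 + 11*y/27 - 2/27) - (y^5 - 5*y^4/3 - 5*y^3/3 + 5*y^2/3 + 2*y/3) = -2*y^5/3 + 19*y^4/9 + 25*y^3/27 - 55*y^2/27 - 7*y/27 - 2/27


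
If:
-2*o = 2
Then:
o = -1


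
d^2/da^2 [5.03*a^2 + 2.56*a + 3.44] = 10.0600000000000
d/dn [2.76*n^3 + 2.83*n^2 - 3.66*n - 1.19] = 8.28*n^2 + 5.66*n - 3.66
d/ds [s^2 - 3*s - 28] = 2*s - 3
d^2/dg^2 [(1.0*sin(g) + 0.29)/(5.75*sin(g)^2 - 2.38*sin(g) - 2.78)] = (-33.0625*sin(g)^5 - 52.0375*sin(g)^4 - 17.87905*sin(g)^3 + 43.959874*sin(g)^2 + 66.288456*sin(g) - 0.676147999999999)/(190.109375*sin(g)^6 - 236.06625*sin(g)^5 - 178.03035*sin(g)^4 + 214.784528*sin(g)^3 + 86.073804*sin(g)^2 - 55.180776*sin(g) - 21.484952)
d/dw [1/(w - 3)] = -1/(w - 3)^2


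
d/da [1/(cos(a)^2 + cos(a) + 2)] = (2*cos(a) + 1)*sin(a)/(cos(a)^2 + cos(a) + 2)^2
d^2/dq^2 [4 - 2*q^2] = -4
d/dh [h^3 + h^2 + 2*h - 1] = 3*h^2 + 2*h + 2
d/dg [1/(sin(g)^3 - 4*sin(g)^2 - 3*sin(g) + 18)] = -(3*sin(g) + 1)*cos(g)/((sin(g) - 3)^3*(sin(g) + 2)^2)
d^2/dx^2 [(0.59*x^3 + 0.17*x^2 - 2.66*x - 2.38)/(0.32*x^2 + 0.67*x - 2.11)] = (-1.11022302462516e-16*x^5 - 6.66133814775094e-16*x^4 + 0.708774*x^3 - 5.778066*x^2 + 1.92261*x - 11.357886)/(0.032768*x^6 + 0.205824*x^5 - 0.217248*x^4 - 2.413541*x^3 + 1.432479*x^2 + 8.948721*x - 9.393931)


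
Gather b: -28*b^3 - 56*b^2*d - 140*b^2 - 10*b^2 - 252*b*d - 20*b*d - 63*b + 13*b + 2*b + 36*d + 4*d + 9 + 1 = -28*b^3 + b^2*(-56*d - 150) + b*(-272*d - 48) + 40*d + 10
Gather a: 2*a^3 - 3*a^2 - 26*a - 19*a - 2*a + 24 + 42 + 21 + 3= 2*a^3 - 3*a^2 - 47*a + 90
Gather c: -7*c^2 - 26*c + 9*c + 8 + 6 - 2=-7*c^2 - 17*c + 12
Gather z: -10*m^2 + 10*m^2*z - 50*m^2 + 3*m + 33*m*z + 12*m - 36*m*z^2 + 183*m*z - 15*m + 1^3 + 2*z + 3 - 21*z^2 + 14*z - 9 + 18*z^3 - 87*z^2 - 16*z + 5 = -60*m^2 + 18*z^3 + z^2*(-36*m - 108) + z*(10*m^2 + 216*m)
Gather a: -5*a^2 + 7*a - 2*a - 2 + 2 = -5*a^2 + 5*a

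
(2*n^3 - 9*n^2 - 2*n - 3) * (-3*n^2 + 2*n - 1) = -6*n^5 + 31*n^4 - 14*n^3 + 14*n^2 - 4*n + 3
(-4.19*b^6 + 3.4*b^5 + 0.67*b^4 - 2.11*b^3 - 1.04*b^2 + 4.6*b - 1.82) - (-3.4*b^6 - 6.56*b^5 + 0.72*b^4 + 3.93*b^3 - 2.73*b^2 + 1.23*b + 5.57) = -0.79*b^6 + 9.96*b^5 - 0.0499999999999999*b^4 - 6.04*b^3 + 1.69*b^2 + 3.37*b - 7.39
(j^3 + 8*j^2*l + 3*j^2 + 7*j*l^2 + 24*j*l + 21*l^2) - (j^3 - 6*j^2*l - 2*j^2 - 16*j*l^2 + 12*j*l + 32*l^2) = 14*j^2*l + 5*j^2 + 23*j*l^2 + 12*j*l - 11*l^2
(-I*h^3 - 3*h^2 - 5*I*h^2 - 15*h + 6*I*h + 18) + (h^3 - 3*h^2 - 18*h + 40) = h^3 - I*h^3 - 6*h^2 - 5*I*h^2 - 33*h + 6*I*h + 58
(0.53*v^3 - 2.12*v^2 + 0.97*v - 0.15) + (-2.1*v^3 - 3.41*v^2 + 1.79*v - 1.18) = -1.57*v^3 - 5.53*v^2 + 2.76*v - 1.33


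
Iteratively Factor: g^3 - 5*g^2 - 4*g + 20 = (g - 5)*(g^2 - 4) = (g - 5)*(g - 2)*(g + 2)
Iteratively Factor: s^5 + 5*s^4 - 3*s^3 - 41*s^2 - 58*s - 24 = (s - 3)*(s^4 + 8*s^3 + 21*s^2 + 22*s + 8) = (s - 3)*(s + 1)*(s^3 + 7*s^2 + 14*s + 8) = (s - 3)*(s + 1)*(s + 2)*(s^2 + 5*s + 4) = (s - 3)*(s + 1)^2*(s + 2)*(s + 4)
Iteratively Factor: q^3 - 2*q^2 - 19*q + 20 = (q - 5)*(q^2 + 3*q - 4) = (q - 5)*(q - 1)*(q + 4)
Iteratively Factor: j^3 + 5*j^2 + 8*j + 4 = (j + 2)*(j^2 + 3*j + 2) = (j + 2)^2*(j + 1)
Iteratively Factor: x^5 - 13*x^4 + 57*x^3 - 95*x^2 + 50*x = (x - 1)*(x^4 - 12*x^3 + 45*x^2 - 50*x) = (x - 5)*(x - 1)*(x^3 - 7*x^2 + 10*x) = (x - 5)*(x - 2)*(x - 1)*(x^2 - 5*x) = x*(x - 5)*(x - 2)*(x - 1)*(x - 5)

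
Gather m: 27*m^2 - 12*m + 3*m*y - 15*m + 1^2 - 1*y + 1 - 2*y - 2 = 27*m^2 + m*(3*y - 27) - 3*y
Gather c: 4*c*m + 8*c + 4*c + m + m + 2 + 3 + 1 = c*(4*m + 12) + 2*m + 6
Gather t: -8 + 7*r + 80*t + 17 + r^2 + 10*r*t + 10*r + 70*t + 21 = r^2 + 17*r + t*(10*r + 150) + 30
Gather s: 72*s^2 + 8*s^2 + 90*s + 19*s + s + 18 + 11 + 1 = 80*s^2 + 110*s + 30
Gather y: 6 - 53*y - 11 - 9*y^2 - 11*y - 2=-9*y^2 - 64*y - 7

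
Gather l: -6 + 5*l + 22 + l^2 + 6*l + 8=l^2 + 11*l + 24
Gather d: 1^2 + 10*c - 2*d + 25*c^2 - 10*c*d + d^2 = 25*c^2 + 10*c + d^2 + d*(-10*c - 2) + 1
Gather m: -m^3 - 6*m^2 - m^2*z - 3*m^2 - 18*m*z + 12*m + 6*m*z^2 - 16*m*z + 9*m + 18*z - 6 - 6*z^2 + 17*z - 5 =-m^3 + m^2*(-z - 9) + m*(6*z^2 - 34*z + 21) - 6*z^2 + 35*z - 11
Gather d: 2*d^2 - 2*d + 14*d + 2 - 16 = 2*d^2 + 12*d - 14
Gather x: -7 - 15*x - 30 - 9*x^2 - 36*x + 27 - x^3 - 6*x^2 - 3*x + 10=-x^3 - 15*x^2 - 54*x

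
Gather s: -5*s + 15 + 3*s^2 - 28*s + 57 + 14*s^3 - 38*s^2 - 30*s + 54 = 14*s^3 - 35*s^2 - 63*s + 126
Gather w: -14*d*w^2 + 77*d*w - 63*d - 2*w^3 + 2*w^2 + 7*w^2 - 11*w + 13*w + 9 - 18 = -63*d - 2*w^3 + w^2*(9 - 14*d) + w*(77*d + 2) - 9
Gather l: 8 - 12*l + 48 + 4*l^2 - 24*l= 4*l^2 - 36*l + 56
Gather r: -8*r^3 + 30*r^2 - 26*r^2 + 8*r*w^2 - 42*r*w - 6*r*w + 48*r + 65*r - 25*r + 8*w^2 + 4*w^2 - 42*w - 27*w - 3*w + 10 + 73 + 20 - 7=-8*r^3 + 4*r^2 + r*(8*w^2 - 48*w + 88) + 12*w^2 - 72*w + 96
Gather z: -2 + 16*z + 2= 16*z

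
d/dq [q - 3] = 1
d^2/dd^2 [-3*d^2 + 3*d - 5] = -6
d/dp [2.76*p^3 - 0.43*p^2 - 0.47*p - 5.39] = 8.28*p^2 - 0.86*p - 0.47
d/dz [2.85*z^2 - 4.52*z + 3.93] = 5.7*z - 4.52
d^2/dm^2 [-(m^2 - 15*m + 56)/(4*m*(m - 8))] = 7/(2*m^3)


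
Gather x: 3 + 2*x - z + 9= 2*x - z + 12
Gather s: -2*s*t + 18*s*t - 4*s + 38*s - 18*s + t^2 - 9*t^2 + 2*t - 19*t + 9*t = s*(16*t + 16) - 8*t^2 - 8*t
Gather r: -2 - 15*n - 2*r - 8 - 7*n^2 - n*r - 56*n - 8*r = -7*n^2 - 71*n + r*(-n - 10) - 10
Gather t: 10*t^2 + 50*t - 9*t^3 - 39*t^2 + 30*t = -9*t^3 - 29*t^2 + 80*t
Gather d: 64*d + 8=64*d + 8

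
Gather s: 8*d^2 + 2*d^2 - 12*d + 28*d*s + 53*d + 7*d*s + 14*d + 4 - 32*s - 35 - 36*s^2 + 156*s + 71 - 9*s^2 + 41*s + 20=10*d^2 + 55*d - 45*s^2 + s*(35*d + 165) + 60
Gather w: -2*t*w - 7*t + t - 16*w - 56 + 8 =-6*t + w*(-2*t - 16) - 48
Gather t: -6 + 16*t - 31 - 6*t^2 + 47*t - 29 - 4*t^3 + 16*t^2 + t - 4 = -4*t^3 + 10*t^2 + 64*t - 70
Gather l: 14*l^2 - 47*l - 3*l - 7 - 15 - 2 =14*l^2 - 50*l - 24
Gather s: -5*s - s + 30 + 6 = 36 - 6*s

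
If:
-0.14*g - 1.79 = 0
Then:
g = -12.79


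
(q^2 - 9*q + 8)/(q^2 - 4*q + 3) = (q - 8)/(q - 3)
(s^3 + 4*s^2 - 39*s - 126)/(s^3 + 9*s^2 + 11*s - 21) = (s - 6)/(s - 1)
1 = 1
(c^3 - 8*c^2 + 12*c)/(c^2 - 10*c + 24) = c*(c - 2)/(c - 4)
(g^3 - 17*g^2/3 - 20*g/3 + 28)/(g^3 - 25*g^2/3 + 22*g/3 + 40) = (3*g^2 + g - 14)/(3*g^2 - 7*g - 20)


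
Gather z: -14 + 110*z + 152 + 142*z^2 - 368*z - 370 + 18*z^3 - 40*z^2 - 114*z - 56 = 18*z^3 + 102*z^2 - 372*z - 288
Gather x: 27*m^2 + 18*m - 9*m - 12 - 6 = 27*m^2 + 9*m - 18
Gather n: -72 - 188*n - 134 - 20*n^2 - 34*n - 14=-20*n^2 - 222*n - 220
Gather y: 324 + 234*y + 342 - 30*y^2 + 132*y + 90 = -30*y^2 + 366*y + 756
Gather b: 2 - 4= -2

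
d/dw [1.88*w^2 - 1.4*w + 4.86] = 3.76*w - 1.4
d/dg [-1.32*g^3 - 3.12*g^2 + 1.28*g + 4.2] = -3.96*g^2 - 6.24*g + 1.28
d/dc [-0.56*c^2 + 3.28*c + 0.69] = 3.28 - 1.12*c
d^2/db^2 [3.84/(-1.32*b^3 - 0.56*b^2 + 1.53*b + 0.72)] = ((30.4128*b + 4.3008)*(1.32*b^3 + 0.56*b^2 - 1.53*b - 0.72) - 3.84*(3.96*b^2 + 1.12*b - 1.53)*(7.92*b^2 + 2.24*b - 3.06))/(1.32*b^3 + 0.56*b^2 - 1.53*b - 0.72)^3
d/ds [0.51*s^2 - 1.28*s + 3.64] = 1.02*s - 1.28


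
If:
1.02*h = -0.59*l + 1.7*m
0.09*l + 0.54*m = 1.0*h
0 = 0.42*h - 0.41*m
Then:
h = 0.00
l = 0.00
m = 0.00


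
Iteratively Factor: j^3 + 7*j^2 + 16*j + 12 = (j + 3)*(j^2 + 4*j + 4) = (j + 2)*(j + 3)*(j + 2)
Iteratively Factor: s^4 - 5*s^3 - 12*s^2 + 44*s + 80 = (s + 2)*(s^3 - 7*s^2 + 2*s + 40) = (s - 4)*(s + 2)*(s^2 - 3*s - 10) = (s - 5)*(s - 4)*(s + 2)*(s + 2)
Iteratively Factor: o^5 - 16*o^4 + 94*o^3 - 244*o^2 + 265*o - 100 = (o - 5)*(o^4 - 11*o^3 + 39*o^2 - 49*o + 20) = (o - 5)*(o - 4)*(o^3 - 7*o^2 + 11*o - 5) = (o - 5)*(o - 4)*(o - 1)*(o^2 - 6*o + 5) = (o - 5)*(o - 4)*(o - 1)^2*(o - 5)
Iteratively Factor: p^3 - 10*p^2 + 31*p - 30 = (p - 3)*(p^2 - 7*p + 10) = (p - 5)*(p - 3)*(p - 2)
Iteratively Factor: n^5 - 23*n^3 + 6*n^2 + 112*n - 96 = (n + 3)*(n^4 - 3*n^3 - 14*n^2 + 48*n - 32) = (n - 1)*(n + 3)*(n^3 - 2*n^2 - 16*n + 32) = (n - 1)*(n + 3)*(n + 4)*(n^2 - 6*n + 8) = (n - 4)*(n - 1)*(n + 3)*(n + 4)*(n - 2)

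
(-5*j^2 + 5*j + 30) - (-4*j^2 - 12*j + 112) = -j^2 + 17*j - 82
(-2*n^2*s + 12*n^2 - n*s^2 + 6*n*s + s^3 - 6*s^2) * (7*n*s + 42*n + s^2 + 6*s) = -14*n^3*s^2 + 504*n^3 - 9*n^2*s^3 + 324*n^2*s + 6*n*s^4 - 216*n*s^2 + s^5 - 36*s^3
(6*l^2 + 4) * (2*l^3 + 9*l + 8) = 12*l^5 + 62*l^3 + 48*l^2 + 36*l + 32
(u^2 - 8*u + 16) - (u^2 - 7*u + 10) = 6 - u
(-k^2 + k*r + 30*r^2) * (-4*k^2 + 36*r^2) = 4*k^4 - 4*k^3*r - 156*k^2*r^2 + 36*k*r^3 + 1080*r^4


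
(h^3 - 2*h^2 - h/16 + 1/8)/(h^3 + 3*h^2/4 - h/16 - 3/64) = 4*(h - 2)/(4*h + 3)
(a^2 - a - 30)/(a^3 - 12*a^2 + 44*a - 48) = (a + 5)/(a^2 - 6*a + 8)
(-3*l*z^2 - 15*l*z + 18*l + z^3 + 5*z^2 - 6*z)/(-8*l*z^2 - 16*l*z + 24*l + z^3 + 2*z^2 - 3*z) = (-3*l*z - 18*l + z^2 + 6*z)/(-8*l*z - 24*l + z^2 + 3*z)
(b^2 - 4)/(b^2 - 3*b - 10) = (b - 2)/(b - 5)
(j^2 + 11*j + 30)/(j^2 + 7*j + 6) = (j + 5)/(j + 1)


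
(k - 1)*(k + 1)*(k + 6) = k^3 + 6*k^2 - k - 6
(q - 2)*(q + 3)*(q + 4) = q^3 + 5*q^2 - 2*q - 24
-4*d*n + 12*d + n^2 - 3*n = (-4*d + n)*(n - 3)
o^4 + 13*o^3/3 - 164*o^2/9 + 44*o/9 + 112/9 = (o - 2)*(o - 4/3)*(o + 2/3)*(o + 7)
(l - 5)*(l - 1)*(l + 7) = l^3 + l^2 - 37*l + 35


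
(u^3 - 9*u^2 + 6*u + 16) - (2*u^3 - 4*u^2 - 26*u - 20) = -u^3 - 5*u^2 + 32*u + 36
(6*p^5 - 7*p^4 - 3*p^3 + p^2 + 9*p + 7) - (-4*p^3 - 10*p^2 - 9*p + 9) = 6*p^5 - 7*p^4 + p^3 + 11*p^2 + 18*p - 2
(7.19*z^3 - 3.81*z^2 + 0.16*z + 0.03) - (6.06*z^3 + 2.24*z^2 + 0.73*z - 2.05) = 1.13*z^3 - 6.05*z^2 - 0.57*z + 2.08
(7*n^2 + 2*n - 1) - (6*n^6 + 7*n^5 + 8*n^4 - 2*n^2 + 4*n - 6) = -6*n^6 - 7*n^5 - 8*n^4 + 9*n^2 - 2*n + 5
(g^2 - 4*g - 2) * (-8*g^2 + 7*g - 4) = -8*g^4 + 39*g^3 - 16*g^2 + 2*g + 8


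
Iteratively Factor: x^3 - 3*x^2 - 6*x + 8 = (x - 4)*(x^2 + x - 2) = (x - 4)*(x + 2)*(x - 1)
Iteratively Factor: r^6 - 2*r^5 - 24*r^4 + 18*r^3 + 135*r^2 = (r - 5)*(r^5 + 3*r^4 - 9*r^3 - 27*r^2) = (r - 5)*(r + 3)*(r^4 - 9*r^2) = r*(r - 5)*(r + 3)*(r^3 - 9*r) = r*(r - 5)*(r + 3)^2*(r^2 - 3*r) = r*(r - 5)*(r - 3)*(r + 3)^2*(r)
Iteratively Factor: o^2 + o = (o)*(o + 1)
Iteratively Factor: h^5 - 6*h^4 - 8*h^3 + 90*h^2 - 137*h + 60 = (h - 1)*(h^4 - 5*h^3 - 13*h^2 + 77*h - 60) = (h - 3)*(h - 1)*(h^3 - 2*h^2 - 19*h + 20) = (h - 3)*(h - 1)^2*(h^2 - h - 20) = (h - 5)*(h - 3)*(h - 1)^2*(h + 4)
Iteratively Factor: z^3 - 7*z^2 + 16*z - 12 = (z - 2)*(z^2 - 5*z + 6) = (z - 2)^2*(z - 3)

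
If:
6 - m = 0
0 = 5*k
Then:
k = 0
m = 6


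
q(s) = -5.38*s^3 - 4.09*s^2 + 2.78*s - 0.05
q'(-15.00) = -3506.02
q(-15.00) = 17195.50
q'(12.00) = -2419.54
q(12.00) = -9852.29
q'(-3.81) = -200.34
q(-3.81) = 227.54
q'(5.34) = -501.14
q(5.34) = -921.06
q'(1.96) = -75.26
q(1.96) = -50.82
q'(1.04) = -23.18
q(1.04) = -7.63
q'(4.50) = -360.86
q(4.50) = -560.62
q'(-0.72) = 0.30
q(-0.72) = -2.16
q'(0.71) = -11.16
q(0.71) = -2.06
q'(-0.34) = 3.70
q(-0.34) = -1.26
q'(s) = -16.14*s^2 - 8.18*s + 2.78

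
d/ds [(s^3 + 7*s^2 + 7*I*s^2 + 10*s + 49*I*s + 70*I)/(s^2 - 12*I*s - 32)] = (s^4 - 24*I*s^3 - s^2*(22 + 133*I) - 28*s*(16 + 21*I) - 1160 - 1568*I)/(s^4 - 24*I*s^3 - 208*s^2 + 768*I*s + 1024)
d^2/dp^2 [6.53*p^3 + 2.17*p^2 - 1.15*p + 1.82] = 39.18*p + 4.34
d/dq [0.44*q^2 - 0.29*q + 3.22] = 0.88*q - 0.29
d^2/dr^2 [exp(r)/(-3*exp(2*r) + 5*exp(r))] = (-9*exp(r) - 15)*exp(r)/(27*exp(3*r) - 135*exp(2*r) + 225*exp(r) - 125)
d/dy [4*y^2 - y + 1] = 8*y - 1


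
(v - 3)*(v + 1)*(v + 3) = v^3 + v^2 - 9*v - 9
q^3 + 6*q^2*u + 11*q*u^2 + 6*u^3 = (q + u)*(q + 2*u)*(q + 3*u)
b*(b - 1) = b^2 - b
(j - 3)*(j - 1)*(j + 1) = j^3 - 3*j^2 - j + 3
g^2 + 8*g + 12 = (g + 2)*(g + 6)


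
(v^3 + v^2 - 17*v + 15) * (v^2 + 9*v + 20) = v^5 + 10*v^4 + 12*v^3 - 118*v^2 - 205*v + 300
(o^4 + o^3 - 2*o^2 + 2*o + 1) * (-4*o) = -4*o^5 - 4*o^4 + 8*o^3 - 8*o^2 - 4*o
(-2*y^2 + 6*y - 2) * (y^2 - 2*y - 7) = -2*y^4 + 10*y^3 - 38*y + 14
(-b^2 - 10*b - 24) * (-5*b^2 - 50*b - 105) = 5*b^4 + 100*b^3 + 725*b^2 + 2250*b + 2520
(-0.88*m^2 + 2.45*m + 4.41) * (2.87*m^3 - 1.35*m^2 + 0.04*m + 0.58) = -2.5256*m^5 + 8.2195*m^4 + 9.314*m^3 - 6.3659*m^2 + 1.5974*m + 2.5578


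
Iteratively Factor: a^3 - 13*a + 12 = (a + 4)*(a^2 - 4*a + 3) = (a - 3)*(a + 4)*(a - 1)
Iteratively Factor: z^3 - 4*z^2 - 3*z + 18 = (z - 3)*(z^2 - z - 6) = (z - 3)*(z + 2)*(z - 3)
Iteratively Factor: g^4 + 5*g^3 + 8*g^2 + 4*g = (g + 2)*(g^3 + 3*g^2 + 2*g) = (g + 1)*(g + 2)*(g^2 + 2*g) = (g + 1)*(g + 2)^2*(g)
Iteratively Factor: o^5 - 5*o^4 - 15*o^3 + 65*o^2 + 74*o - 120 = (o - 4)*(o^4 - o^3 - 19*o^2 - 11*o + 30) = (o - 4)*(o - 1)*(o^3 - 19*o - 30) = (o - 5)*(o - 4)*(o - 1)*(o^2 + 5*o + 6) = (o - 5)*(o - 4)*(o - 1)*(o + 3)*(o + 2)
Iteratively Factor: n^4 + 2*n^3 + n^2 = (n + 1)*(n^3 + n^2) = (n + 1)^2*(n^2) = n*(n + 1)^2*(n)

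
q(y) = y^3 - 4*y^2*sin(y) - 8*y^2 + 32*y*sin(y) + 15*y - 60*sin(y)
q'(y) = -4*y^2*cos(y) + 3*y^2 - 8*y*sin(y) + 32*y*cos(y) - 16*y + 32*sin(y) - 60*cos(y) + 15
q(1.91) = -6.27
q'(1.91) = 15.63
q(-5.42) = -742.22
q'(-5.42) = 18.99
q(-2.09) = 49.90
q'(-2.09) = 90.87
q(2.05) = -4.20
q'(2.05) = 13.82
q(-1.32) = 69.75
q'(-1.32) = -26.98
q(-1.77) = 69.46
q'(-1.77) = 33.03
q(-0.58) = 32.20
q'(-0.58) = -61.63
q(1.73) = -9.22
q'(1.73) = 16.86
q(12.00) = 891.22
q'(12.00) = 76.69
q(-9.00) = -1235.06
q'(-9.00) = 971.42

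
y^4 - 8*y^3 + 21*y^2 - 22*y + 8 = (y - 4)*(y - 2)*(y - 1)^2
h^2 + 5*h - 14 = (h - 2)*(h + 7)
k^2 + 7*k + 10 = (k + 2)*(k + 5)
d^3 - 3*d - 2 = (d - 2)*(d + 1)^2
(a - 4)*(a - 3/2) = a^2 - 11*a/2 + 6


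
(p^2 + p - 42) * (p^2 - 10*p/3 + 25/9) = p^4 - 7*p^3/3 - 383*p^2/9 + 1285*p/9 - 350/3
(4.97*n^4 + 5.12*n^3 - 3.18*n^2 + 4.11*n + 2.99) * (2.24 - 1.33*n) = -6.6101*n^5 + 4.3232*n^4 + 15.6982*n^3 - 12.5895*n^2 + 5.2297*n + 6.6976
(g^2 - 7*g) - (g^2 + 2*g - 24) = 24 - 9*g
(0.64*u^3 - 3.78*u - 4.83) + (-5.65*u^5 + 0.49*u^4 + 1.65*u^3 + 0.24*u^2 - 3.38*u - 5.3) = -5.65*u^5 + 0.49*u^4 + 2.29*u^3 + 0.24*u^2 - 7.16*u - 10.13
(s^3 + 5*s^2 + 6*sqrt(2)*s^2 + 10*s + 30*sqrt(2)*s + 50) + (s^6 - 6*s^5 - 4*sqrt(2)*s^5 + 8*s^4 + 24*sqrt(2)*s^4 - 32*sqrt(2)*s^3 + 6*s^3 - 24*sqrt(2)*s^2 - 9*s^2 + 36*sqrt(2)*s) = s^6 - 6*s^5 - 4*sqrt(2)*s^5 + 8*s^4 + 24*sqrt(2)*s^4 - 32*sqrt(2)*s^3 + 7*s^3 - 18*sqrt(2)*s^2 - 4*s^2 + 10*s + 66*sqrt(2)*s + 50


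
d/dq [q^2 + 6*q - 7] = 2*q + 6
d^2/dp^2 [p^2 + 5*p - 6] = 2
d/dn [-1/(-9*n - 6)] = -1/(3*n + 2)^2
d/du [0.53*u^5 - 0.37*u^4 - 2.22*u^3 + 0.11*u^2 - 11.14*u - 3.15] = 2.65*u^4 - 1.48*u^3 - 6.66*u^2 + 0.22*u - 11.14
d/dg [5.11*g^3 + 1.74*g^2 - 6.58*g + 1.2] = 15.33*g^2 + 3.48*g - 6.58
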